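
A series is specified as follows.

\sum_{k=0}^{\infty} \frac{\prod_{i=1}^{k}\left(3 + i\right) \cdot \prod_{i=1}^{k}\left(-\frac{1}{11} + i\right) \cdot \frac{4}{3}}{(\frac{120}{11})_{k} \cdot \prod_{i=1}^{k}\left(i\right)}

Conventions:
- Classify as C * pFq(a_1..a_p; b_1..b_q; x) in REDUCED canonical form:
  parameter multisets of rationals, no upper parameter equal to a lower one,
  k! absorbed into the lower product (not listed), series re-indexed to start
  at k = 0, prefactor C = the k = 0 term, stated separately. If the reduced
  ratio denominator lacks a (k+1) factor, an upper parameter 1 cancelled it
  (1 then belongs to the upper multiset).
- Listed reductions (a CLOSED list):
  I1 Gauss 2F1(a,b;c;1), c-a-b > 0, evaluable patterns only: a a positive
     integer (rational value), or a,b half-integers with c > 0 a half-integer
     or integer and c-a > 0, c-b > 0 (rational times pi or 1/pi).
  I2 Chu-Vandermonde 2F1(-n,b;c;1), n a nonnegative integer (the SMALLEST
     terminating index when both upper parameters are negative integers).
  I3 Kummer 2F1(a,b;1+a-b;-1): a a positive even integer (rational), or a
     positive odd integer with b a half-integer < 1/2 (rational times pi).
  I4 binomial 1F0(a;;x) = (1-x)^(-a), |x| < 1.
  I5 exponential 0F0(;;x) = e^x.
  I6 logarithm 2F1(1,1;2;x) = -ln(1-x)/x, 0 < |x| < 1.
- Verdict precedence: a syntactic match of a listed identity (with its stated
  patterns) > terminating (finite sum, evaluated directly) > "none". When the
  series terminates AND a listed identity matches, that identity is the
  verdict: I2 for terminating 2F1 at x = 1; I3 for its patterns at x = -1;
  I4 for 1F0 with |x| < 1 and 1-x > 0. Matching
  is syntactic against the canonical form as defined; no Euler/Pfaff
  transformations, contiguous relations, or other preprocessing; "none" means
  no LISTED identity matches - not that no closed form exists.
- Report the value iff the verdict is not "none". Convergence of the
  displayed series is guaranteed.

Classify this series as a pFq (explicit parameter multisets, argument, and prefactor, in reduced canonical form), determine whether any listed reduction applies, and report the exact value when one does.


With C = \frac{4}{3}: the canonical form is 2F1(\frac{10}{11}, 4; \frac{120}{11}; 1). Verdict: Gauss's theorem (I1) fires (x = 1: the Gamma ratio telescopes since c-a-b = 6 > 0 and a = 4 in Z>0). Hence: \frac{840826}{395307}.

First insight: t_0 being \frac{4}{3}, the running product (C = 4/3, x = 1) telescopes to a rising factorial.
Adjacent-term ratio: r(k) = 1 * (k+\frac{10}{11}) (k+4) / [(k+\frac{120}{11}) (k+1)] ; factor over Q: parameters, x = 1, and C = \frac{4}{3}.


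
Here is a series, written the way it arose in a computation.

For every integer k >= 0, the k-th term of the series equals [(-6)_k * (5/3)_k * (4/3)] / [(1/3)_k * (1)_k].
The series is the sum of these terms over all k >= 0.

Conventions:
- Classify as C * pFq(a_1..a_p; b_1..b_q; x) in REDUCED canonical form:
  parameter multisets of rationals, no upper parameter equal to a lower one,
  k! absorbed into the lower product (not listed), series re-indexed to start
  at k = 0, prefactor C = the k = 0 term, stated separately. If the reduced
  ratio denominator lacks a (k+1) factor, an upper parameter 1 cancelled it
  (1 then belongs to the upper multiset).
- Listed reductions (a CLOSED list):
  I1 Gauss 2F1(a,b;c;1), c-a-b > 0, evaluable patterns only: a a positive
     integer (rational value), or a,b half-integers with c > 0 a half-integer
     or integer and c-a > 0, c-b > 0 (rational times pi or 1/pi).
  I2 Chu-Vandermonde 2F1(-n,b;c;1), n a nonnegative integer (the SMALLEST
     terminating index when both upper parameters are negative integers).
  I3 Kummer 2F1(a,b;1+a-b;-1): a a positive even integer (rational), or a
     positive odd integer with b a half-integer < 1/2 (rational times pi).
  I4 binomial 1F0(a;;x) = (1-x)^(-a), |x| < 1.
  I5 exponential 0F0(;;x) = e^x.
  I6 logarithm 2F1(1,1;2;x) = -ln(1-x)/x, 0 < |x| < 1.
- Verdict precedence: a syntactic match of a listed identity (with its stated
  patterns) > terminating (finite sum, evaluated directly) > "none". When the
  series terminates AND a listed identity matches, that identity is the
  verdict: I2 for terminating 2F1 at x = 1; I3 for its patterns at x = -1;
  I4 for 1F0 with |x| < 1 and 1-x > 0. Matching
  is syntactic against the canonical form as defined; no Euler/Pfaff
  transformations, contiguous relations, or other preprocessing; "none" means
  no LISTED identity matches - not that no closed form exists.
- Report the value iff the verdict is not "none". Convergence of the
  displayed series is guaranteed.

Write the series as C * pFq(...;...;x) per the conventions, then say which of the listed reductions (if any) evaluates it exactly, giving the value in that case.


Reduced: x = 1, 2F1, upper = {-6, 5/3}, lower = {1/3}, C = 4/3. Verdict (x = 1): Vandermonde's identity (I2) applies (terminating 2F1 at x = 1 with n = 6, b = 5/3, c = 1/3). Exact value: 22/273.

The tell: t_0 being 4/3, (1)_k (C = 4/3, x = 1) is k! itself.
Consecutive-term ratio: r(k) = 1 * (k-6) (k+5/3) / [(k+1/3) (k+1)] - rational in k. x = 1; t_0 = 4/3; negate the roots.


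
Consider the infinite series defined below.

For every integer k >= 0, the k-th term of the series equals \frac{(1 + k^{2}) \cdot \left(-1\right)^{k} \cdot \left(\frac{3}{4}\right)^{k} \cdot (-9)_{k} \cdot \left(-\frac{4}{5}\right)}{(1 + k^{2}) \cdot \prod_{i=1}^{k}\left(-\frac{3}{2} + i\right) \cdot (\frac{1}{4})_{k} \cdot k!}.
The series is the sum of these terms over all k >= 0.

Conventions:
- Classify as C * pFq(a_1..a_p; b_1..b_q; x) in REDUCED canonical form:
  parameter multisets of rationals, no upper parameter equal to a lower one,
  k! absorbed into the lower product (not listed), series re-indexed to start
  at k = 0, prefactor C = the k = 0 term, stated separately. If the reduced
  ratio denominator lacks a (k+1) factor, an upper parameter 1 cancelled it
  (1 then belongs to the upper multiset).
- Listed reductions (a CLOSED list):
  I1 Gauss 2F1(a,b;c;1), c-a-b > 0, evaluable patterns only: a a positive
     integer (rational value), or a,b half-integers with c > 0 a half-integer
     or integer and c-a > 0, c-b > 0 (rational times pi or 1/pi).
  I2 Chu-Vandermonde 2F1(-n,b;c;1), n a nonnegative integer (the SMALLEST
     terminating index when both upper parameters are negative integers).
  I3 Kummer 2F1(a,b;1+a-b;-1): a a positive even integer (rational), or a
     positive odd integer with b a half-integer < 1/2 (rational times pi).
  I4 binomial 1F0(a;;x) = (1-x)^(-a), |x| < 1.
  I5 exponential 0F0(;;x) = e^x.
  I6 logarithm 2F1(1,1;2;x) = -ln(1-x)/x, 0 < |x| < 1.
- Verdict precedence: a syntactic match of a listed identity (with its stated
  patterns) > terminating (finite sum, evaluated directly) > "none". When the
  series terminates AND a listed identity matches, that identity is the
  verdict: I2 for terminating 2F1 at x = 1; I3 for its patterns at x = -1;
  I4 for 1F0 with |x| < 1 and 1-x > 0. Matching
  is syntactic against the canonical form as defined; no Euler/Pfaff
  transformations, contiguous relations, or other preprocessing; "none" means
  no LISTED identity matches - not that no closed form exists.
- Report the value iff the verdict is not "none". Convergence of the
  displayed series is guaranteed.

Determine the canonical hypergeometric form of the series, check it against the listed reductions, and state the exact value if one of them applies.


The series (x = -\frac{3}{4}) is 1F2: upper {-9}, lower {-\frac{1}{2}, \frac{1}{4}}, prefactor -\frac{4}{5}. Verdict: terminating - upper -9 stops the sum at k = 9; the 10 terms are added exactly. Its exact value is \frac{411215135542732}{1102648421875}.

Key observation: x = -\frac{3}{4} and the lower running product (C = -4/5) is a rising factorial.
Consecutive-term ratio: r(k) = -\frac{3}{4} * (k-9) / [(k-\frac{1}{2}) (k+\frac{1}{4}) (k+1)] - rational in k. x = -\frac{3}{4}; t_0 = -\frac{4}{5}; negate the roots.


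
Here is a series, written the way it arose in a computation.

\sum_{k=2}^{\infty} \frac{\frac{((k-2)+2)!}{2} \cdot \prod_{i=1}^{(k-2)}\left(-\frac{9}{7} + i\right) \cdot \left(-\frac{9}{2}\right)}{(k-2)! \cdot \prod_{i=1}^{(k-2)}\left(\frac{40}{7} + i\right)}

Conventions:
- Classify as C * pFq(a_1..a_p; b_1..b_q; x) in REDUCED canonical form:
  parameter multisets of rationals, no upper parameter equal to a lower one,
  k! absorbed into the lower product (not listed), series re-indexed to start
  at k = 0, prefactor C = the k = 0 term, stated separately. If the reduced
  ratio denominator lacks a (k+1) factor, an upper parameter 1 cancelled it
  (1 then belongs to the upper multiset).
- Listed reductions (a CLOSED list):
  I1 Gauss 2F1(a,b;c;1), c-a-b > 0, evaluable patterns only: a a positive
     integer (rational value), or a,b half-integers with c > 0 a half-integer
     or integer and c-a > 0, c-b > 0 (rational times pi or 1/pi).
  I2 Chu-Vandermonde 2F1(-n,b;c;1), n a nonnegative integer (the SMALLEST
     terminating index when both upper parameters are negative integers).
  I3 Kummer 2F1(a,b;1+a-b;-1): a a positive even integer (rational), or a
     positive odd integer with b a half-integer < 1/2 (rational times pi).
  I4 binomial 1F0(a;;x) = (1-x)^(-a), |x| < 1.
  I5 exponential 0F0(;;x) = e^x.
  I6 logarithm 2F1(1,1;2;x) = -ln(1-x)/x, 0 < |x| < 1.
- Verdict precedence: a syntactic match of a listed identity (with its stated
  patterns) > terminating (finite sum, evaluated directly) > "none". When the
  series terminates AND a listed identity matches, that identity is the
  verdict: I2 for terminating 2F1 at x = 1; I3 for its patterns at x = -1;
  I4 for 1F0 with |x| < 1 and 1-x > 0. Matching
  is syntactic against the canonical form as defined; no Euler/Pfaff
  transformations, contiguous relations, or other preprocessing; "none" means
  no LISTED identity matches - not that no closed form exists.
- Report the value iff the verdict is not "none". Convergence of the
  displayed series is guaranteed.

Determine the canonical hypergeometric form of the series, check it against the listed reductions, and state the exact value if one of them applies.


With C = -\frac{9}{2}: the canonical form is 2F1(-\frac{2}{7}, 3; \frac{47}{7}; 1). Verdict at x = 1: Gauss (I1, integer-parameter pattern) matches (x = 1: the Gamma ratio telescopes since c-a-b = 4 > 0 and a = 3 in Z>0). Sum: -\frac{1287}{343}.

First insight: with t_0 = -\frac{9}{2}, the lower running product (prefactor -9/2) is a rising factorial.
Ratio: r(k) = 1 * (k-\frac{2}{7}) (k+3) / [(k+\frac{47}{7}) (k+1)] - rational; roots negated = parameters, x = 1, C = -\frac{9}{2}.


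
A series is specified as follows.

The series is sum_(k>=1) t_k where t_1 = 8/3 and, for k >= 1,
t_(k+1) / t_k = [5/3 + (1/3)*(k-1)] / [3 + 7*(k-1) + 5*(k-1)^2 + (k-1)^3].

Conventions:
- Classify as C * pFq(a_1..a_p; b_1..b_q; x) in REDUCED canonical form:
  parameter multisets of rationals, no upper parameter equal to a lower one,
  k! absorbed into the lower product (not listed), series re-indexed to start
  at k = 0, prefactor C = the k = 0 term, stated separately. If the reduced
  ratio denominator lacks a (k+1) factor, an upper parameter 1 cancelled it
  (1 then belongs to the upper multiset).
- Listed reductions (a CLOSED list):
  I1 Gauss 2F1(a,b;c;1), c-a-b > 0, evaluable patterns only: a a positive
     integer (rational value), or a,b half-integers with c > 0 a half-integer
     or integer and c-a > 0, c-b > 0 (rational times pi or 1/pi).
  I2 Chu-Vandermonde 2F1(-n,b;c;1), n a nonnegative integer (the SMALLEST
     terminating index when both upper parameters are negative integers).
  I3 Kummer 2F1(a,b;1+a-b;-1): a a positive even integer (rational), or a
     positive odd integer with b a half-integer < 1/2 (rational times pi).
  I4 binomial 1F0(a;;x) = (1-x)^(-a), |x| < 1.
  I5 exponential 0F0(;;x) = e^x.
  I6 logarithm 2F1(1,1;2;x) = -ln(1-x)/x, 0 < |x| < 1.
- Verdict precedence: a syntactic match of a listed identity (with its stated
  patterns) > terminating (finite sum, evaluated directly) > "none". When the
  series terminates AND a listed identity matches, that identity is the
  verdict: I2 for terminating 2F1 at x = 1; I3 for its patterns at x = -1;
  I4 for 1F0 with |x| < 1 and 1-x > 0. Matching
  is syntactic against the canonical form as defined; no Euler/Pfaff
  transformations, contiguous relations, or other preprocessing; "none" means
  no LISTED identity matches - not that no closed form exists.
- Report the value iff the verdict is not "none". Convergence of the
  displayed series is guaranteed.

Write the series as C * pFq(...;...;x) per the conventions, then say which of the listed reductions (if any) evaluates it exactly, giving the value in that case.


This is 8/3 * 1F2(5; 1, 3; 1/3) in reduced canonical form. Verdict: none (x = 1/3): each listed identity misses the multisets {5} ; {1, 3}.

The tell: from the first term 8/3: roots of the ratio polynomials (C = 8/3) are the negated parameters.
Adjacent-term ratio: r(k) = (1/3) * (k+5) / [(k+1) (k+3) (k+1)] - rational in k, leading ratio (1/3); with t_0 = 8/3, classification follows.


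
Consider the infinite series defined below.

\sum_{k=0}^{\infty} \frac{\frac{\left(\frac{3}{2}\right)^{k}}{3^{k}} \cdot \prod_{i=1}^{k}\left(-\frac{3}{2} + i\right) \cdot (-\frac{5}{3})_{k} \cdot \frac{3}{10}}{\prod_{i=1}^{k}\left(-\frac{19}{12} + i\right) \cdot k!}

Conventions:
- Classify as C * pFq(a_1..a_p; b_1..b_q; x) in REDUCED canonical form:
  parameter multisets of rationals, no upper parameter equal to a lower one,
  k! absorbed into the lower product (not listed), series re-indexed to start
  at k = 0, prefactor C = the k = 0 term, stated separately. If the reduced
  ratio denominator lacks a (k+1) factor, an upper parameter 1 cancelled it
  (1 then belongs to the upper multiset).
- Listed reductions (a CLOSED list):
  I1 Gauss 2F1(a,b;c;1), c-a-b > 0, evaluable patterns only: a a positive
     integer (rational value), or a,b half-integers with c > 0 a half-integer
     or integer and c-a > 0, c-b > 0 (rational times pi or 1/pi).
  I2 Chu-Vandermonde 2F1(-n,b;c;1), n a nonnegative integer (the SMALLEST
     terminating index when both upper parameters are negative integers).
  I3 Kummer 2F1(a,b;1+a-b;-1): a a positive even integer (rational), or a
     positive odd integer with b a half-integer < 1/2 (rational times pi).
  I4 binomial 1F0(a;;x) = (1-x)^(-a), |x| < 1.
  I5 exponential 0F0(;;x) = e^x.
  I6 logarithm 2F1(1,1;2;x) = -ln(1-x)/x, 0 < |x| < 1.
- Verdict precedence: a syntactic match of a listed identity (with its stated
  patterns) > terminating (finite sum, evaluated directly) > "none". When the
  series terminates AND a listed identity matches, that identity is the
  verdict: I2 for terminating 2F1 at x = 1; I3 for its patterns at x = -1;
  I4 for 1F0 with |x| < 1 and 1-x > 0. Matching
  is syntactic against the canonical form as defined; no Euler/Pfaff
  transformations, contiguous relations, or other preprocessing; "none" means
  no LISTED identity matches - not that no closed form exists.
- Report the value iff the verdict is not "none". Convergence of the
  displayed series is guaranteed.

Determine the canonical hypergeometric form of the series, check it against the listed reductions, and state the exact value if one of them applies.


With C = \frac{3}{10}: the canonical form is 2F1(-\frac{5}{3}, -\frac{1}{2}; -\frac{7}{12}; \frac{1}{2}). Verdict: none - at argument \frac{1}{2} the multisets {-\frac{5}{3}, -\frac{1}{2}} ; {-\frac{7}{12}} match no listed identity.

Key step: x = \frac{1}{2} and the lower running product (prefactor 3/10) is a rising factorial.
Consecutive-term ratio: r(k) = \frac{1}{2} * (k-\frac{5}{3}) (k-\frac{1}{2}) / [(k-\frac{7}{12}) (k+1)] - rational; roots negated = parameters, x = \frac{1}{2}, C = \frac{3}{10}.


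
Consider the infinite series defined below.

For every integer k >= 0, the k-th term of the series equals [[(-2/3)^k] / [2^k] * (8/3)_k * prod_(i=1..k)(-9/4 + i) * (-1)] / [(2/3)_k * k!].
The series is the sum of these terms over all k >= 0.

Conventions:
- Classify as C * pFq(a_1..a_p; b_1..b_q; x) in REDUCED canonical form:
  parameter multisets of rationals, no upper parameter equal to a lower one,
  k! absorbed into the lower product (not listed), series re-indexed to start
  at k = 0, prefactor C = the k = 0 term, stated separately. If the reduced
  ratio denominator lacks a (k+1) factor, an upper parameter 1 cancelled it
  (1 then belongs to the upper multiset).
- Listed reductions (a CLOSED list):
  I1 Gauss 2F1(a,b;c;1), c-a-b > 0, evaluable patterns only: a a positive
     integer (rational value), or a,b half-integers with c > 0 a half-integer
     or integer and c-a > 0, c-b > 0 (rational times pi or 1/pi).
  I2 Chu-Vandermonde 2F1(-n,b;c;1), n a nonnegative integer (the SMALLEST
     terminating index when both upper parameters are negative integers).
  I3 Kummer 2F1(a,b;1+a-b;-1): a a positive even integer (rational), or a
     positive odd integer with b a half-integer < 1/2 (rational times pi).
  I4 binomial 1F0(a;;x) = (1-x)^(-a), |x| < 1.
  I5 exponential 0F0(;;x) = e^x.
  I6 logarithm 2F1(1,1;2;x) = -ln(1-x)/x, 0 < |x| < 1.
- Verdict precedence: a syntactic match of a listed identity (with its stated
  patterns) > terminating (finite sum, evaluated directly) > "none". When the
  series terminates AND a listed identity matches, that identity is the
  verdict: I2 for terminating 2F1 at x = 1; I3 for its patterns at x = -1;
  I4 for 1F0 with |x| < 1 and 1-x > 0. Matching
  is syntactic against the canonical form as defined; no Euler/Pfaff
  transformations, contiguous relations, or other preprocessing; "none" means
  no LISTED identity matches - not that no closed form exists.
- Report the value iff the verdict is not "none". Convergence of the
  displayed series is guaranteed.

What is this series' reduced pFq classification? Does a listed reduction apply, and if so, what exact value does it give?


Classification (C = -1): 2F1 with upper {-5/4, 8/3}, lower {2/3}, argument x = -1/3. Verdict: none (x = -1/3): each listed identity misses the multisets {-5/4, 8/3} ; {2/3}.

First insight: t_0 = -1 here, and the two k-th powers (prefactor -1) combine into one argument.
Term ratio: r(k) = (-1/3) * (k-5/4) (k+8/3) / [(k+2/3) (k+1)] - rational in k, leading ratio (-1/3); with t_0 = -1, classification follows.


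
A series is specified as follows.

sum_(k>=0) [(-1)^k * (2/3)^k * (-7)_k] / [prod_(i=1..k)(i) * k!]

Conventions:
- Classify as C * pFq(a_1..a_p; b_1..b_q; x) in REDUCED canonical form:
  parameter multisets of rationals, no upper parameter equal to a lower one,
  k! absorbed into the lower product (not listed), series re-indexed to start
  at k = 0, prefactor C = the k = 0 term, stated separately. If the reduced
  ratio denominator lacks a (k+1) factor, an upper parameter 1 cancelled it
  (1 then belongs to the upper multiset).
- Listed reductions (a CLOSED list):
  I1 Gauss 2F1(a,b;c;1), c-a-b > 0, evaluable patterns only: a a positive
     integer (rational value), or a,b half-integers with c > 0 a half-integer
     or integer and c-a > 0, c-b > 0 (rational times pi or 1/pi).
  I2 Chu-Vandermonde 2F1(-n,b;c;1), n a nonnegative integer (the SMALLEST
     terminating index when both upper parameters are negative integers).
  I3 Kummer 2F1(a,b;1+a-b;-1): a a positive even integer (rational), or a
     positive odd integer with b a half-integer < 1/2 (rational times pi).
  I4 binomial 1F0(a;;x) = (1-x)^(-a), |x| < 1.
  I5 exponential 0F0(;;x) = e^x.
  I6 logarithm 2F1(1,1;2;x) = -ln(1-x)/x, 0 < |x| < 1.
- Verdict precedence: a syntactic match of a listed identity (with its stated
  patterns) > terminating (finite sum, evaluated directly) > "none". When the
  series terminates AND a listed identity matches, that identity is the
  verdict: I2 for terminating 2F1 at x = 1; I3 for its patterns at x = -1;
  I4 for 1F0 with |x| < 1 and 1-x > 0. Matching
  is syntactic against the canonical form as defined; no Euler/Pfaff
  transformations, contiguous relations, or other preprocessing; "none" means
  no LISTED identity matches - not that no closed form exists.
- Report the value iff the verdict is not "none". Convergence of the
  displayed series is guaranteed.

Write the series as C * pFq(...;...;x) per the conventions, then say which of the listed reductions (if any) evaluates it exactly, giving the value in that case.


The series (x = -2/3) is 1F1: upper {-7}, lower {1}, prefactor 1. Verdict: terminating at k = 7: the factor (-7)_k kills every later term; summing the 8 survivors is exact. Sum: 8524307/688905.

First insight: t_0 being 1, the denominator's factorial ratio (C = 1, x = -2/3) is a lower Pochhammer.
Consecutive-term ratio: r(k) = (-2/3) * (k-7) / [(k+1) (k+1)] ; factor over Q: parameters, x = (-2/3), and C = 1.


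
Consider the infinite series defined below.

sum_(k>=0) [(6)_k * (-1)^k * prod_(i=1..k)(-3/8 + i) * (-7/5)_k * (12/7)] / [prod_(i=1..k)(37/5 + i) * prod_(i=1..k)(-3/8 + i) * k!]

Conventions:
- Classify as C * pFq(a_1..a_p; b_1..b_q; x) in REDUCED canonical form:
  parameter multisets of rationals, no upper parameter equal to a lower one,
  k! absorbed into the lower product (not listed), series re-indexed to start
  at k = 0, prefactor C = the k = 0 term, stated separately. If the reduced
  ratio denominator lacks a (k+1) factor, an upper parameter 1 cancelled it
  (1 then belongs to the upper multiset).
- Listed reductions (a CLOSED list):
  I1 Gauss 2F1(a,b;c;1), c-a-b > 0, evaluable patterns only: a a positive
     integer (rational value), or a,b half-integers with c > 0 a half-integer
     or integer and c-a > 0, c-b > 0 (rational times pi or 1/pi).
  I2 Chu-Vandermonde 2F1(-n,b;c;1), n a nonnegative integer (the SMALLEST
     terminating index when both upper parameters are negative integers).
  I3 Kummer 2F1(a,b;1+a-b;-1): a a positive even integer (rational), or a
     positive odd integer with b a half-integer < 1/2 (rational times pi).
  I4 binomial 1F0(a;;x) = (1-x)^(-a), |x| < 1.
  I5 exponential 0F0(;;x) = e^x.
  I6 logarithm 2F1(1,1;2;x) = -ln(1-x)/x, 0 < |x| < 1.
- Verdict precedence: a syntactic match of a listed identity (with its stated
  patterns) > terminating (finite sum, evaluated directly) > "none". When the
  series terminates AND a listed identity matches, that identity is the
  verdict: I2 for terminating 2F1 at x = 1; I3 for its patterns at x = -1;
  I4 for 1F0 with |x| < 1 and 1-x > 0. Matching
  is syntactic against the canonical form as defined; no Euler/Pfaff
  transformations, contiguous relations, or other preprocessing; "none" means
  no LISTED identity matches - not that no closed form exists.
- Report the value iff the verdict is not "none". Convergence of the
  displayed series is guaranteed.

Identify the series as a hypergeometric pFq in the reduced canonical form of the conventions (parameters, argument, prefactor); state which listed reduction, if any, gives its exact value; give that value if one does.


x = -1 here; the reduced form reads 2F1, upper {-7/5, 6}, lower {42/5}, C = 12/7. Verdict: Kummer's theorem (I3) matches (x = -1; c = 42/5 equals 1+a-b for upper {-7/5, 6}: listed pattern). Sum: 15984/4375.

First insight: t_0 being 12/7, the lower running product (C = 12/7) is a rising factorial.
Adjacent-term ratio: r(k) = (-1) * (k-7/5) (k+6) / [(k+42/5) (k+1)] - rational; roots negated = parameters, x = (-1), C = 12/7.


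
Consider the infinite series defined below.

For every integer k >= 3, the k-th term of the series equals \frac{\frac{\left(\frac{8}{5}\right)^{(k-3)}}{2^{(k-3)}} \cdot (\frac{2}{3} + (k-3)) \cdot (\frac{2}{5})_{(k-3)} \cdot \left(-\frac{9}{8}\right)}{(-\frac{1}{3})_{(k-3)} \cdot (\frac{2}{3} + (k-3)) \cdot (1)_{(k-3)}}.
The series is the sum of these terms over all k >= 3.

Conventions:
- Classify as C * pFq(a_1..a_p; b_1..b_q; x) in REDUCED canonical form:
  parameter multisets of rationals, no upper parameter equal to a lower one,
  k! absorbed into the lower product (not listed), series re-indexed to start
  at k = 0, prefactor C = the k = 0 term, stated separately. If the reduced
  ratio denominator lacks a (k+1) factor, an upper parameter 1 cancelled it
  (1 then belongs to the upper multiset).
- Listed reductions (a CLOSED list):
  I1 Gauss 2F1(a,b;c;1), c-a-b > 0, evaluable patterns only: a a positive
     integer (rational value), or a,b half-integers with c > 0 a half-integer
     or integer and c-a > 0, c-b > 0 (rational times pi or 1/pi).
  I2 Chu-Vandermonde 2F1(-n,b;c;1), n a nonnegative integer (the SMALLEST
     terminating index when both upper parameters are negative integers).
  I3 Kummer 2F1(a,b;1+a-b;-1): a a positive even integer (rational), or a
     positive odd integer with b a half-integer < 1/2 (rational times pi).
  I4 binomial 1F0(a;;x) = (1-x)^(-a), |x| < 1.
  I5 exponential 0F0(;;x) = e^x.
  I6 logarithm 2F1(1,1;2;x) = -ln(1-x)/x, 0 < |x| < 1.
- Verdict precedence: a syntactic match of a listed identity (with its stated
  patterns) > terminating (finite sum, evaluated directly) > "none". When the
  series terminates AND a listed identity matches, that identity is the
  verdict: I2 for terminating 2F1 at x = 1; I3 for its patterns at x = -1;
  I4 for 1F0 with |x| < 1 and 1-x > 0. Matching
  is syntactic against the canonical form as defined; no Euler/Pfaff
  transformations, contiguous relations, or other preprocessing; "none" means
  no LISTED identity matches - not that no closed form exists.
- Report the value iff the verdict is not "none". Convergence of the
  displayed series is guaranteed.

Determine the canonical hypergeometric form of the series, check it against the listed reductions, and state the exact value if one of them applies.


At argument \frac{4}{5}: a 1F1 with upper {\frac{2}{5}}, lower {-\frac{1}{3}}, scaled by C = -\frac{9}{8}. Verdict: none (x = \frac{4}{5}): each listed identity misses the multisets {\frac{2}{5}} ; {-\frac{1}{3}}.

The tell: t_0 = -\frac{9}{8} here, and (1)_k (C = -9/8) is k! itself.
Adjacent-term ratio: r(k) = \frac{4}{5} * (k+\frac{2}{5}) / [(k-\frac{1}{3}) (k+1)] - poly over poly, x = \frac{4}{5} from leading terms; C = -\frac{9}{8} at k = 0.


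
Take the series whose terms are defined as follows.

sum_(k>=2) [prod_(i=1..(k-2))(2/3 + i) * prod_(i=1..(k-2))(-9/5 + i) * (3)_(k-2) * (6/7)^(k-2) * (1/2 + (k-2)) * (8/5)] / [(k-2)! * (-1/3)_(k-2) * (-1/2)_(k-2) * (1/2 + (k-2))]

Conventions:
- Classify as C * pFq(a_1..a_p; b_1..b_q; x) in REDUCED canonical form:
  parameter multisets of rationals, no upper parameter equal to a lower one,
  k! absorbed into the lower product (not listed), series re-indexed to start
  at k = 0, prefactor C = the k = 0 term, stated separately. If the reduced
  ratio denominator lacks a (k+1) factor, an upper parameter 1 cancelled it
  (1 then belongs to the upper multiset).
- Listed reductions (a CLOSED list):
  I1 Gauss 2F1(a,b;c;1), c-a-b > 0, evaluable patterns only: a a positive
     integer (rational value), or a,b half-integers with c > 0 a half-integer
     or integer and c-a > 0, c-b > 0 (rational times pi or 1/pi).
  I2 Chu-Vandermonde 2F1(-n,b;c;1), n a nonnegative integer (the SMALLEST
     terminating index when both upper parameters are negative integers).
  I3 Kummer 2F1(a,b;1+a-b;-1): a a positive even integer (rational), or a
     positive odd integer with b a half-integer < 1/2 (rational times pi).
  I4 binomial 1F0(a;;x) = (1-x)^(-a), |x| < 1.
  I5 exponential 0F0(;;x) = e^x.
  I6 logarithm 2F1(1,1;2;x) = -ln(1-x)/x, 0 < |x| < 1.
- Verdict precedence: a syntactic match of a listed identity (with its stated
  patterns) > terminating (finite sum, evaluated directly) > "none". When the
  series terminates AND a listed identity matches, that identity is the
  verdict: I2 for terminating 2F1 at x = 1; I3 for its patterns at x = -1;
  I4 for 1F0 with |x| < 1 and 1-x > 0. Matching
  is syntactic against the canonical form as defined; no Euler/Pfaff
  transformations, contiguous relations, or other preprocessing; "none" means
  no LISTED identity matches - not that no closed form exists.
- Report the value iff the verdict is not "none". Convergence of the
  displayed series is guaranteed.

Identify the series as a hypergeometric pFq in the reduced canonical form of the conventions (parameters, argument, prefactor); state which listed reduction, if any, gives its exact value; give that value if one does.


At argument 6/7: a 3F2 with upper {-4/5, 5/3, 3}, lower {-1/2, -1/3}, scaled by C = 8/5. Verdict: none. A 3F2 with upper {-4/5, 5/3, 3} fits none of I1-I6 at x = 6/7; the sum runs forever.

Key step: with t_0 = 8/5, the running product (C = 8/5) telescopes to a rising factorial.
Term ratio: r(k) = (6/7) * (k-4/5) (k+5/3) (k+3) / [(k-1/2) (k-1/3) (k+1)] - rational in k, leading ratio (6/7); with t_0 = 8/5, classification follows.


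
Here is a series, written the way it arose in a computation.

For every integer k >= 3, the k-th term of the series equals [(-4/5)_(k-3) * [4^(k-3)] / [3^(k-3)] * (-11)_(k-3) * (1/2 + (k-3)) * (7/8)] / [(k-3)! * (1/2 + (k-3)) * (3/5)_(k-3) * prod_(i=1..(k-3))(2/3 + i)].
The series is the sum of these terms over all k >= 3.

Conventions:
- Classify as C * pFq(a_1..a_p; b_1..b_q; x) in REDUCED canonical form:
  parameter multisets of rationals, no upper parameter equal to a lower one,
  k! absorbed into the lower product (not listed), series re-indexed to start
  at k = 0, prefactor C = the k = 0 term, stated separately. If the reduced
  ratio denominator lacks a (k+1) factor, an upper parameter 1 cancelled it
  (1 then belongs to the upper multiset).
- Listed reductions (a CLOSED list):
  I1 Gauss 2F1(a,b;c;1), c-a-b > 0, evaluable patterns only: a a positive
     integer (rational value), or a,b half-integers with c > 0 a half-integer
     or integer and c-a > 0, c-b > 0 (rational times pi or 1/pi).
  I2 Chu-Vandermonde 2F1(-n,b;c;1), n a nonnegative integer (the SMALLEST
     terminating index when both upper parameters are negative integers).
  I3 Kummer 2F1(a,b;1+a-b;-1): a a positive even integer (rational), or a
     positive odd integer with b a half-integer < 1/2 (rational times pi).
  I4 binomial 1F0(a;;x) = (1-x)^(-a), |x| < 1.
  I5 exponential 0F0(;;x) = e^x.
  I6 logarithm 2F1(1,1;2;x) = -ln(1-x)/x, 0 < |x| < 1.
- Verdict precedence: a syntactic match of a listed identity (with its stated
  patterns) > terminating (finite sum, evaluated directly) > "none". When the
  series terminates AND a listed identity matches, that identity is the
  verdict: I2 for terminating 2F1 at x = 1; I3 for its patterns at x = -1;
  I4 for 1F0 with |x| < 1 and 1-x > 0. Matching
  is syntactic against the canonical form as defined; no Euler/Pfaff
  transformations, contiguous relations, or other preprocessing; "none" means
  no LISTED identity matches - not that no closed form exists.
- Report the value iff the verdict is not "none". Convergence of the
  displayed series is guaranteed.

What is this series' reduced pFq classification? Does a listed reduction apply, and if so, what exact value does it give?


At argument 4/3: a 2F2 with upper {-11, -4/5}, lower {3/5, 5/3}, scaled by C = 7/8. Verdict: terminating (-11 upstairs). 12 nonzero terms in all; added directly. Hence: 12853110270488568/1413007958487125.

Key step: with t_0 = 7/8, the two geometric factors (prefactor 7/8) combine into one argument.
Adjacent-term ratio: r(k) = (4/3) * (k-11) (k-4/5) / [(k+3/5) (k+5/3) (k+1)] ; factor over Q: parameters, x = (4/3), and C = 7/8.


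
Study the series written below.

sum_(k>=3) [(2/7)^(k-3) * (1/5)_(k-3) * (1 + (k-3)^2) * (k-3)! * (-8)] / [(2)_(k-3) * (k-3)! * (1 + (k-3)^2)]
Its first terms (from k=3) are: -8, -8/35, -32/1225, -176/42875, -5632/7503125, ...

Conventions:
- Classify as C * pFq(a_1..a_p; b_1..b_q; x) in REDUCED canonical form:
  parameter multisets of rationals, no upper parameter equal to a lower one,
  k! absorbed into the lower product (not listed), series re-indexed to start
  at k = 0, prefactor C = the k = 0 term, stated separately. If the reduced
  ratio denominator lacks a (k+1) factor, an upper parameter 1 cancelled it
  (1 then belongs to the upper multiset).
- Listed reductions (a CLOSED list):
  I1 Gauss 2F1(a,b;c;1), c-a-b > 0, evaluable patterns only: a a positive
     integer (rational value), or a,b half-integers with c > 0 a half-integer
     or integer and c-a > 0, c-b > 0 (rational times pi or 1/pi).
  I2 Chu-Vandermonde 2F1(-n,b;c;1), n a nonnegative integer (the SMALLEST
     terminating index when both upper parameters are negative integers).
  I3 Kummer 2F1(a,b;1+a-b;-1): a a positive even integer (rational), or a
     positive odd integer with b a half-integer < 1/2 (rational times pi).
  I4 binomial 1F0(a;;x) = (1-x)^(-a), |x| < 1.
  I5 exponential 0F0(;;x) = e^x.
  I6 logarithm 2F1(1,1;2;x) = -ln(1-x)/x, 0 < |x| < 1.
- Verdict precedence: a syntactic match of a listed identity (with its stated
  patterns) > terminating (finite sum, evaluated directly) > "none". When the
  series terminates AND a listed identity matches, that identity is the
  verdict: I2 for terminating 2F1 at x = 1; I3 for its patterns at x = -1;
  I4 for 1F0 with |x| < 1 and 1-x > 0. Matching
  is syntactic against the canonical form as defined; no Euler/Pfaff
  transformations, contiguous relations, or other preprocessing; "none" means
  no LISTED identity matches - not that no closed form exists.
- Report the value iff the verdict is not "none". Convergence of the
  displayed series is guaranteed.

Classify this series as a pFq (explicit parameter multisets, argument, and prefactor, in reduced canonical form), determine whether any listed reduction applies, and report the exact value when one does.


Canonical form: C = -8 times 2F1 with upper {1/5, 1}, lower {2}, x = 2/7. Verdict: none. A 2F1 with upper {1/5, 1} fits none of I1-I6 at x = 2/7; the sum runs forever.

The tell: with t_0 = -8, the factorial ratio (C = -8) (k+a-1)!/(a-1)! is a rising factorial (a)_k.
Step ratio: r(k) = (2/7) * (k+1/5) (k+1) / [(k+2) (k+1)] - rational in k, leading ratio (2/7); with t_0 = -8, classification follows.


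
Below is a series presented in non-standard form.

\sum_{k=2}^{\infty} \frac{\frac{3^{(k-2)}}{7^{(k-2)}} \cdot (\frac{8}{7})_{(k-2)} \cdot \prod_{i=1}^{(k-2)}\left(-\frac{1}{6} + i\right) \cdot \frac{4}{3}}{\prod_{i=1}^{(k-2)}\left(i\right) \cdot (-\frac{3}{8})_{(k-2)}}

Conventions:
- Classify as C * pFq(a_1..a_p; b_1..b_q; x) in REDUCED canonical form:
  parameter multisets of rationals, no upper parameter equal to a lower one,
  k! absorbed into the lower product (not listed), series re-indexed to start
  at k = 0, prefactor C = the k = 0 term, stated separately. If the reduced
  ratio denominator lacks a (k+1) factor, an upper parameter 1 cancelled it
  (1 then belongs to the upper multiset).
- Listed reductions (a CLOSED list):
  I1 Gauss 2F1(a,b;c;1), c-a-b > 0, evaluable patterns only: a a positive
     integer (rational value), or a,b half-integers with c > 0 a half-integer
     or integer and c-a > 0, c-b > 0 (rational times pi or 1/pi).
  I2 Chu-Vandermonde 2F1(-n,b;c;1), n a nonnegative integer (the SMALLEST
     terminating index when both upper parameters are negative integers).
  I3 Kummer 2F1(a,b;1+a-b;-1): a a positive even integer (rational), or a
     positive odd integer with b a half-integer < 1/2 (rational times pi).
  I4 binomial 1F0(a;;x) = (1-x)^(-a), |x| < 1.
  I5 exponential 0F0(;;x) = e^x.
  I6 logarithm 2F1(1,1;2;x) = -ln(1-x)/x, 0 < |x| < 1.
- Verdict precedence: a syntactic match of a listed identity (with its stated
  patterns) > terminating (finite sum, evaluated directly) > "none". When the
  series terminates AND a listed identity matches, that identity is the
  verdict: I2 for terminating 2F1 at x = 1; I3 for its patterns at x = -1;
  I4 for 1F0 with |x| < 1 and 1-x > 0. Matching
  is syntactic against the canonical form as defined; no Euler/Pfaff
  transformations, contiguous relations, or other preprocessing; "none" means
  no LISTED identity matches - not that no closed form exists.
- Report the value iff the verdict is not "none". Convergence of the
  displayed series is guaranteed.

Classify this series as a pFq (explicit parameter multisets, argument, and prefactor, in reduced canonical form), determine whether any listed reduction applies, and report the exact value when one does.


The series (x = \frac{3}{7}) is 2F1: upper {\frac{5}{6}, \frac{8}{7}}, lower {-\frac{3}{8}}, prefactor \frac{4}{3}. Verdict: none. Every listed pattern misses the 2F1 form at \frac{3}{7}, upper {\frac{5}{6}, \frac{8}{7}}.

First insight: t_0 being \frac{4}{3}, the two geometric factors (C = 4/3) combine into one argument.
Ratio: r(k) = \frac{3}{7} * (k+\frac{5}{6}) (k+\frac{8}{7}) / [(k-\frac{3}{8}) (k+1)] - poly over poly, x = \frac{3}{7} from leading terms; C = \frac{4}{3} at k = 0.


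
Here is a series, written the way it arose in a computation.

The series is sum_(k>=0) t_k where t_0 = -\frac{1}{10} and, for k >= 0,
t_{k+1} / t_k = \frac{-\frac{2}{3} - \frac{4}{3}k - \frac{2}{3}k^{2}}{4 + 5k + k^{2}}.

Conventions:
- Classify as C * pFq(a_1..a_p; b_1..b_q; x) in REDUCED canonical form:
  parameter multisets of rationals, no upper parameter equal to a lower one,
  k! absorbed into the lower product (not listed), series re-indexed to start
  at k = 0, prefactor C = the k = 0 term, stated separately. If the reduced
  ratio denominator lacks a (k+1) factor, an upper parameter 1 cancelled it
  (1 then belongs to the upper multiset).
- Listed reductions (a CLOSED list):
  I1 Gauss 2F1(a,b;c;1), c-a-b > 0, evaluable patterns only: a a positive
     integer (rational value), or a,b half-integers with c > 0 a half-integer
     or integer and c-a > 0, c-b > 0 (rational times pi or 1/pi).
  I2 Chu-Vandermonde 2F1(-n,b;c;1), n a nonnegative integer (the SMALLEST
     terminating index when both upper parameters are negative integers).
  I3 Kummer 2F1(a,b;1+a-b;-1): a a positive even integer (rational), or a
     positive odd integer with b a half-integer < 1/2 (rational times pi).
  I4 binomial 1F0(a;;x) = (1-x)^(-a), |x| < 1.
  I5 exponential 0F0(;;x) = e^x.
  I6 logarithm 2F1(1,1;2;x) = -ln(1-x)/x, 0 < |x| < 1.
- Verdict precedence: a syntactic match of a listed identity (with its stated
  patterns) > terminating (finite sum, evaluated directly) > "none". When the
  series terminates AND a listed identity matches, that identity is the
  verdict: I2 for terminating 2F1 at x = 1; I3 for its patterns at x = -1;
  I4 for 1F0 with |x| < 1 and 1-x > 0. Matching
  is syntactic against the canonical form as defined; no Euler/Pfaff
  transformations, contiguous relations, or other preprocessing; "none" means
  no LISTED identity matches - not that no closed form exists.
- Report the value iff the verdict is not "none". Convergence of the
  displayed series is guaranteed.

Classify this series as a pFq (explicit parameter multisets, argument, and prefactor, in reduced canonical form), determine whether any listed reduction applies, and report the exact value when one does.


Classification (C = -\frac{1}{10}): 2F1 with upper {1, 1}, lower {4}, argument x = -\frac{2}{3}. Verdict: none. Every listed pattern misses the 2F1 form at -\frac{2}{3}, upper {1, 1}.

First insight: t_0 = -\frac{1}{10} here, and roots of the ratio polynomials (C = -1/10) are the negated parameters.
Step ratio: r(k) = -\frac{2}{3} * (k+1) (k+1) / [(k+4) (k+1)] ; factor over Q: parameters, x = -\frac{2}{3}, and C = -\frac{1}{10}.


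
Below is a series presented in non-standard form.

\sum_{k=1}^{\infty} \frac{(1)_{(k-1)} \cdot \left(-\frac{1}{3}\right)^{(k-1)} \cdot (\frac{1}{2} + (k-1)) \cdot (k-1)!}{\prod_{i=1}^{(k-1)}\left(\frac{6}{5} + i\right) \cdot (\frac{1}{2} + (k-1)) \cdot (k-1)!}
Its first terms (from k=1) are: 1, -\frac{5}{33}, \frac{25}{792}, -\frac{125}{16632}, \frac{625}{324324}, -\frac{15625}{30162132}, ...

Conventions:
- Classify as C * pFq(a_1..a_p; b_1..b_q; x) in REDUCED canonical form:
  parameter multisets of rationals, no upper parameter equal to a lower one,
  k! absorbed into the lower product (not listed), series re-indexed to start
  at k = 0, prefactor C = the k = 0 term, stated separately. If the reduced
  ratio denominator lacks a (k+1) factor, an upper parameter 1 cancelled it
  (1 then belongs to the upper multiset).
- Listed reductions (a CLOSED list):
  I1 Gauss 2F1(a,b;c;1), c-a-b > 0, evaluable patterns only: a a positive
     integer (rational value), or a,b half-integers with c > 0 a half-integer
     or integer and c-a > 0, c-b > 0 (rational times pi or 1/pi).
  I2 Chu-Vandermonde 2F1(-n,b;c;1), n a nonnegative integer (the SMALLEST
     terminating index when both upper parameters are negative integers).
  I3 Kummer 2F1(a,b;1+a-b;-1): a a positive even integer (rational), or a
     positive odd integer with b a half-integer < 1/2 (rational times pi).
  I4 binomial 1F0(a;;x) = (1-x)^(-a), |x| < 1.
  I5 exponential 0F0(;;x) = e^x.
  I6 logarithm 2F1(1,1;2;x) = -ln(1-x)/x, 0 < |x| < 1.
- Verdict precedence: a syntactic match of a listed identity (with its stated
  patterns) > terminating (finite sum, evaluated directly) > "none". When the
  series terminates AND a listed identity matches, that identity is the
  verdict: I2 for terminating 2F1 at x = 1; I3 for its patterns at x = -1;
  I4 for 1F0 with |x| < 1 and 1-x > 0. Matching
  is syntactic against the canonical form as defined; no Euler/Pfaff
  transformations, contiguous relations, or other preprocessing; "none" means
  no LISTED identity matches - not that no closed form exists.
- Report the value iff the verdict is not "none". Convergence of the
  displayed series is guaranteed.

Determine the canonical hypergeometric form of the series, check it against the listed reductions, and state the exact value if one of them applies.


Structural cue: t_0 being 1, striking the common factor k + 1/2 reduces the term (C = 1, x = -1/3).
Ratio: r(k) = -\frac{1}{3} * (k+1) (k+1) / [(k+\frac{11}{5}) (k+1)] - poly over poly, x = -\frac{1}{3} from leading terms; C = 1 at k = 0.

Classification (C = 1): 2F1 with upper {1, 1}, lower {\frac{11}{5}}, argument x = -\frac{1}{3}. Verdict: none - this 2F1 at x = -\frac{1}{3} matches no listed pattern, and upper {1, 1} holds no stopper.
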